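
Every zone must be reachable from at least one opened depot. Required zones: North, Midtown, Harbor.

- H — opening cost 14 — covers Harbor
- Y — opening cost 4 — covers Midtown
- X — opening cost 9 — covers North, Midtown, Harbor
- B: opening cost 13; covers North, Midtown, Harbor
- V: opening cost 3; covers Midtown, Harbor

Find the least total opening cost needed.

9

X alone covers North, Midtown, Harbor — every zone.
Total opening cost: 9.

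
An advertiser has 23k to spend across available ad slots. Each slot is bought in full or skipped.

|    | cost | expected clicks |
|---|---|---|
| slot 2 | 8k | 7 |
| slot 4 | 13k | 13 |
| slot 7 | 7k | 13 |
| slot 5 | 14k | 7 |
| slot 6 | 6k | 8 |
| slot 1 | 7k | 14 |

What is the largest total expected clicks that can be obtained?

35

Allowing fractional choices, the relaxed optimum would be about 38.0, but ad slots are indivisible.
slot 2 + slot 6 + slot 1: cost 8 + 6 + 7 = 21 ≤ 23, expected clicks 7 + 8 + 14 = 29.
slot 2 + slot 7 + slot 1: cost 8 + 7 + 7 = 22 ≤ 23, expected clicks 7 + 13 + 14 = 34.
slot 7 + slot 6 + slot 1: cost 7 + 6 + 7 = 20 ≤ 23, expected clicks 13 + 8 + 14 = 35.
Best is slot 7, slot 6, and slot 1 with total expected clicks 35.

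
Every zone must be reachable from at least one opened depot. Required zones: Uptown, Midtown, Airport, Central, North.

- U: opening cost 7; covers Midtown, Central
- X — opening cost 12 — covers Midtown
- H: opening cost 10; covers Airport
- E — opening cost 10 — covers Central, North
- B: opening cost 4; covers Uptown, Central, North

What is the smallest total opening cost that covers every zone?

Choose U, H, and B: together they cover Uptown, Midtown, Airport, Central, North — every zone.
Total opening cost: 7 + 10 + 4 = 21.

21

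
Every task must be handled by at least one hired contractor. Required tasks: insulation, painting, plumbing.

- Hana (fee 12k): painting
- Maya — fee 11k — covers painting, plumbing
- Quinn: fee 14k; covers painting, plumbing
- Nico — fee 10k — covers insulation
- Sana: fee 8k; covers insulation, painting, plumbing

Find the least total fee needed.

8

This is a weighted set-cover instance.
Sana alone covers insulation, painting, plumbing — every task.
Total fee: 8.
No cover costs less than 8.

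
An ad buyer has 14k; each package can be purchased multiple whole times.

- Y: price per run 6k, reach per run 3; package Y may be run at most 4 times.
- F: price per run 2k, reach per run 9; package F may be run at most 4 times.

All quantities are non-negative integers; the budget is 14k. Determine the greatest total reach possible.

39

Take 1×Y and 4×F: price 14 ≤ 14, reach 1·3 + 4·9 = 39.
F has the best ratio (9/2) and is taken to its limit of 4; remaining capacity is filled optimally with the others.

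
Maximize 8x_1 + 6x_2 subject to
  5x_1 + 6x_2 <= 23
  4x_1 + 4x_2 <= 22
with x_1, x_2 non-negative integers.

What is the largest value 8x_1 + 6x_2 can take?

32

Relaxing integrality, the LP optimum is 36.80 at (x_1,x_2) = (4.6, 0), which is not an integer point.
(x_1,x_2)=(4,0): 5·4+6·0=20≤23, 4·4+4·0=16≤22, objective 32.
(x_1,x_2)=(3,1): 5·3+6·1=21≤23, 4·3+4·1=16≤22, objective 30.
(x_1,x_2)=(3,0): 5·3+6·0=15≤23, 4·3+4·0=12≤22, objective 24.
Maximum is 32 at (x_1,x_2)=(4,0).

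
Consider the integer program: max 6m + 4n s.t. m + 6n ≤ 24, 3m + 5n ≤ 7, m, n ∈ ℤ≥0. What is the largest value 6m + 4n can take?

12

Relaxing integrality, the LP optimum is 14.00 at (m,n) = (2.33, 0), which is not an integer point.
(m,n)=(2,0): 1·2+6·0=2≤24, 3·2+5·0=6≤7, objective 12.
(m,n)=(1,0): 1·1+6·0=1≤24, 3·1+5·0=3≤7, objective 6.
The best lattice point is (2,0), giving 12.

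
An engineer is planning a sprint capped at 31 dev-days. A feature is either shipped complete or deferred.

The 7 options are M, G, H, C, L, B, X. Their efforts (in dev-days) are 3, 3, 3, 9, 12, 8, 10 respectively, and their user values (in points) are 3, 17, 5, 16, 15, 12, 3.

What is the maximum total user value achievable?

Take M, G, H, C, and L: effort 3 + 3 + 3 + 9 + 12 = 30 ≤ 31, user value 3 + 17 + 5 + 16 + 15 = 56.
No other feasible combination does better.

56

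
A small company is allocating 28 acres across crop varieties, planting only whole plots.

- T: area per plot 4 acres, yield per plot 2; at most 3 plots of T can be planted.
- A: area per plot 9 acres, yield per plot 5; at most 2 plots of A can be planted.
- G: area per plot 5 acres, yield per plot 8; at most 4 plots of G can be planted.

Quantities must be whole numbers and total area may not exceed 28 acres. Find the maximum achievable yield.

G has the best ratio (8/5); taking only G gives at most 4×8 = 32 (stopped by the supply cap of 4).
Mixing does better — 2×T and 4×G: area 28 ≤ 28, yield 2·2 + 4·8 = 36.

36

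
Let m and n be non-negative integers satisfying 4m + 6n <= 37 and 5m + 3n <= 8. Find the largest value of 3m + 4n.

8

Relaxing integrality, the LP optimum is 10.67 at (m,n) = (0, 2.67), which is not an integer point.
(m,n)=(0,2): 4·0+6·2=12≤37, 5·0+3·2=6≤8, objective 8.
(m,n)=(1,1): 4·1+6·1=10≤37, 5·1+3·1=8≤8, objective 7.
(m,n)=(0,1): 4·0+6·1=6≤37, 5·0+3·1=3≤8, objective 4.
The best lattice point is (0,2), giving 8.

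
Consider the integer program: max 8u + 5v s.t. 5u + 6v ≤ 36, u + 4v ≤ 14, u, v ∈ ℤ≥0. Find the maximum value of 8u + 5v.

56

(u,v)=(7,0) is feasible, giving 56.
(u,v)=(6,1) is feasible, giving 53.
(u,v)=(6,0) is feasible, giving 48.
The best lattice point is (7,0), giving 56.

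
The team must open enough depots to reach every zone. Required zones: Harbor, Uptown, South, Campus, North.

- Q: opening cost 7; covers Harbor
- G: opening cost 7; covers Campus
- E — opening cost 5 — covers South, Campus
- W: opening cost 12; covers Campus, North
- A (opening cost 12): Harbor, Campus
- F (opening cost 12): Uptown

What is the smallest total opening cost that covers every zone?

36

This is an integer covering problem.
Choose Q, E, W, and F: together they cover Harbor, Uptown, South, Campus, North — every zone.
Total opening cost: 7 + 5 + 12 + 12 = 36.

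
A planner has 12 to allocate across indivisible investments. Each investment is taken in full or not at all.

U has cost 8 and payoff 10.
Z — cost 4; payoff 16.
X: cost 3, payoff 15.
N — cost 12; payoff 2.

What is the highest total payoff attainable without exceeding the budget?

31

Allowing fractional choices, the relaxed optimum would be about 37.2, but investments are indivisible.
U + Z: cost 8 + 4 = 12 ≤ 12, payoff 10 + 16 = 26.
U + X: cost 8 + 3 = 11 ≤ 12, payoff 10 + 15 = 25.
Z + X: cost 4 + 3 = 7 ≤ 12, payoff 16 + 15 = 31.
Best is Z and X with total payoff 31.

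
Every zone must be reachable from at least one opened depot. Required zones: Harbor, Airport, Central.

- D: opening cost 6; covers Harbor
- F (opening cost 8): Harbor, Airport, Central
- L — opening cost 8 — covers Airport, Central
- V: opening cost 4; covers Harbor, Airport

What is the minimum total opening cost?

This is an integer covering problem.
F alone covers Harbor, Airport, Central — every zone.
Total opening cost: 8.

8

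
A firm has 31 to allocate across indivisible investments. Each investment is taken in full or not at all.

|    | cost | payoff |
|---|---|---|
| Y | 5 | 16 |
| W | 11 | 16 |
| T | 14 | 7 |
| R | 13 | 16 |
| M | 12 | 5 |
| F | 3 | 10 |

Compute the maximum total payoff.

48

Allowing fractional choices, the relaxed optimum would be about 56.8, but investments are indivisible.
Y + W + R: cost 5 + 11 + 13 = 29 ≤ 31, payoff 16 + 16 + 16 = 48.
Y + W + M + F: cost 5 + 11 + 12 + 3 = 31 ≤ 31, payoff 16 + 16 + 5 + 10 = 47.
Best is Y, W, and R with total payoff 48.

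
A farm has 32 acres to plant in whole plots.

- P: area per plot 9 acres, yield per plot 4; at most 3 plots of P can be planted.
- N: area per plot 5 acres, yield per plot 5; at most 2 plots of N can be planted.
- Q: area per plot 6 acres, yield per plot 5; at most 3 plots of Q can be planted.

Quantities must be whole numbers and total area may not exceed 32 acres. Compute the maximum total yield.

2×N and 3×Q: area 28 ≤ 32, yield 2·5 + 3·5 = 25.
1×P, 1×N, and 3×Q: area 32 ≤ 32, yield 1·4 + 1·5 + 3·5 = 24.
Best is 25.

25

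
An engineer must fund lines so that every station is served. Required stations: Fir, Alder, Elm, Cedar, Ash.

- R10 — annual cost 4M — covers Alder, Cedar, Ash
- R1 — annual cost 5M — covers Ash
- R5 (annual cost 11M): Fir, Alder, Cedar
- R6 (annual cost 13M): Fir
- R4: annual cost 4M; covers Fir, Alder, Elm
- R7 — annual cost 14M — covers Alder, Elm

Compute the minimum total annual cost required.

8

This is an integer covering problem.
Choose R10 and R4: together they cover Fir, Alder, Elm, Cedar, Ash — every station.
Total annual cost: 4 + 4 = 8.
No cover costs less than 8.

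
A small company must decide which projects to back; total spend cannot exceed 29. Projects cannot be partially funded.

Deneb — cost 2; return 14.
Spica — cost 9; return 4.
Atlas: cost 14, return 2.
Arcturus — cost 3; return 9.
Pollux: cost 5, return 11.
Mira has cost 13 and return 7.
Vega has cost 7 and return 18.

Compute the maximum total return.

Deneb + Arcturus + Pollux + Vega: cost 2 + 3 + 5 + 7 = 17 ≤ 29, return 14 + 9 + 11 + 18 = 52.
Deneb + Spica + Arcturus + Pollux + Vega: cost 2 + 9 + 3 + 5 + 7 = 26 ≤ 29, return 14 + 4 + 9 + 11 + 18 = 56.
Best is Deneb, Spica, Arcturus, Pollux, and Vega with total return 56.

56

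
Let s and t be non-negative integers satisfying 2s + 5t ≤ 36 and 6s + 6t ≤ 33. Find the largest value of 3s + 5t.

(s,t)=(0,5) is feasible, giving 25.
(s,t)=(1,4) is feasible, giving 23.
The best lattice point is (0,5), giving 25.

25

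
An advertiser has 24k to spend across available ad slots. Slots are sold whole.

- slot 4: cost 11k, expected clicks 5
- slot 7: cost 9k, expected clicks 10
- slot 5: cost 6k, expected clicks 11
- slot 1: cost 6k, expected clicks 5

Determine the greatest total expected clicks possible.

26

Treat it as a binary knapsack problem.
Allowing fractional choices, the relaxed optimum would be about 27.4, but ad slots are indivisible.
slot 7 + slot 5 + slot 1: cost 9 + 6 + 6 = 21 ≤ 24, expected clicks 10 + 11 + 5 = 26.
slot 7 + slot 5: cost 9 + 6 = 15 ≤ 24, expected clicks 10 + 11 = 21.
Best is slot 7, slot 5, and slot 1 with total expected clicks 26.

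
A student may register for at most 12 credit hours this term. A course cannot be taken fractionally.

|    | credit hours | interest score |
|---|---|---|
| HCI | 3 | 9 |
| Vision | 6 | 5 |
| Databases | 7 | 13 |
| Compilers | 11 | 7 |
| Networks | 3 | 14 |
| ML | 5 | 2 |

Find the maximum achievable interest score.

This is a 0-1 knapsack instance.
Take HCI, Vision, and Networks: credit hours 3 + 6 + 3 = 12 ≤ 12, interest score 9 + 5 + 14 = 28.
No other feasible combination does better.

28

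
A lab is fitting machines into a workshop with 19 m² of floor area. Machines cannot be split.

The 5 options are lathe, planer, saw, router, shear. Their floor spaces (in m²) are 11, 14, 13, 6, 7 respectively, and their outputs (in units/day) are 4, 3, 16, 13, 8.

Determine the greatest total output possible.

29

Take saw and router: floor space 13 + 6 = 19 ≤ 19, output 16 + 13 = 29.
No other feasible combination does better.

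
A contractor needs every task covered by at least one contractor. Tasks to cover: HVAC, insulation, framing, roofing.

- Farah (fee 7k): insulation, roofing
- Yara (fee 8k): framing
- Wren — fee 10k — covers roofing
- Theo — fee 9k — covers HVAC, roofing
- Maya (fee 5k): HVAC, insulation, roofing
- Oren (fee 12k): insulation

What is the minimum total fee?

Choose Yara and Maya: together they cover HVAC, insulation, framing, roofing — every task.
Total fee: 8 + 5 = 13.
No cover costs less than 13.

13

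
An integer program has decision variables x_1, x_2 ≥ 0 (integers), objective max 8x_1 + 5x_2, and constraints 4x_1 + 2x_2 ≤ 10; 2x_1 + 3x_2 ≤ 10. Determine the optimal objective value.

Relaxing integrality, the LP optimum is 22.50 at (x_1,x_2) = (1.25, 2.5), which is not an integer point.
(x_1,x_2)=(2,1): 4·2+2·1=10≤10, 2·2+3·1=7≤10, objective 21.
(x_1,x_2)=(1,2): 4·1+2·2=8≤10, 2·1+3·2=8≤10, objective 18.
(x_1,x_2)=(2,0): 4·2+2·0=8≤10, 2·2+3·0=4≤10, objective 16.
Maximum is 21 at (x_1,x_2)=(2,1).

21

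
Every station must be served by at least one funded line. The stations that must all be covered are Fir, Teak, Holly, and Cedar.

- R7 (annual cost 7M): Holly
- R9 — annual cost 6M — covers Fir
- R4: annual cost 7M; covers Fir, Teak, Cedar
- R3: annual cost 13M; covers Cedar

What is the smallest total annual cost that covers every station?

14

Choose R7 and R4: together they cover Fir, Teak, Holly, Cedar — every station.
Total annual cost: 7 + 7 = 14.
No cover costs less than 14.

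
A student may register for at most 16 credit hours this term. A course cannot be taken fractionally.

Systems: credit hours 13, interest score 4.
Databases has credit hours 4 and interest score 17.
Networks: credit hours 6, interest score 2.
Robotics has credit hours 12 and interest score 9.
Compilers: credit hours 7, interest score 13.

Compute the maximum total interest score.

30

Take Databases and Compilers: credit hours 4 + 7 = 11 ≤ 16, interest score 17 + 13 = 30.
No other feasible combination does better.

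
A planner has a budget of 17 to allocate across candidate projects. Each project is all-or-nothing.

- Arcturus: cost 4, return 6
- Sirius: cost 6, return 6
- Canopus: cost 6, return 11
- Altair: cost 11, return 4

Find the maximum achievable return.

Arcturus + Canopus: cost 4 + 6 = 10 ≤ 17, return 6 + 11 = 17.
Sirius + Canopus: cost 6 + 6 = 12 ≤ 17, return 6 + 11 = 17.
Arcturus + Sirius + Canopus: cost 4 + 6 + 6 = 16 ≤ 17, return 6 + 6 + 11 = 23.
Best is Arcturus, Sirius, and Canopus with total return 23.

23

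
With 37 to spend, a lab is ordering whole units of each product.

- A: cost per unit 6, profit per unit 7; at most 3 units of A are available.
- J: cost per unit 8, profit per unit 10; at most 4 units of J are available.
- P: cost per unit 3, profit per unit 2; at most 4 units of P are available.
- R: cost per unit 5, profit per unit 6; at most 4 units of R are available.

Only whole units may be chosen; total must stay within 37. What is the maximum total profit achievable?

46

This is a bounded integer knapsack.
Take 4×J and 1×R: cost 37 ≤ 37, profit 4·10 + 1·6 = 46.
J has the best ratio (10/8) and is taken to its limit of 4; remaining capacity is filled optimally with the others.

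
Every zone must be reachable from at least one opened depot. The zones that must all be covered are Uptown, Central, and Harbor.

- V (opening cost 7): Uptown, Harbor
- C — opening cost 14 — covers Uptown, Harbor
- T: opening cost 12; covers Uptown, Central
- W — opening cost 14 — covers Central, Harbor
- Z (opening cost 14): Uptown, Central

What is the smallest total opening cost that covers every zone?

This is an integer covering problem.
Choose V and T: together they cover Uptown, Central, Harbor — every zone.
Total opening cost: 7 + 12 = 19.
No cover costs less than 19.

19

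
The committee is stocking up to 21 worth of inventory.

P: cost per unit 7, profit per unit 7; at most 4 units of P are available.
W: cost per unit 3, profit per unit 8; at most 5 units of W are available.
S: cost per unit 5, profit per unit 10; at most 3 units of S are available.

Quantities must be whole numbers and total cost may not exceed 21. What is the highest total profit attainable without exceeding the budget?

2×W and 3×S: cost 21 ≤ 21, profit 2·8 + 3·10 = 46.
5×W and 1×S: cost 20 ≤ 21, profit 5·8 + 1·10 = 50.
Best is 50.

50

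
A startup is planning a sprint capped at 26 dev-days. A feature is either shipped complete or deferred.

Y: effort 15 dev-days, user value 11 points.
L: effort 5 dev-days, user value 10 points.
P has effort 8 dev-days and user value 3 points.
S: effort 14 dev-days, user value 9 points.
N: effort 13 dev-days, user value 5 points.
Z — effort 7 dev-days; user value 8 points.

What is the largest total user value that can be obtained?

Allowing fractional choices, the relaxed optimum would be about 28.3, but features are indivisible.
L + S + Z: effort 5 + 14 + 7 = 26 ≤ 26, user value 10 + 9 + 8 = 27.
L + N + Z: effort 5 + 13 + 7 = 25 ≤ 26, user value 10 + 5 + 8 = 23.
Best is L, S, and Z with total user value 27.

27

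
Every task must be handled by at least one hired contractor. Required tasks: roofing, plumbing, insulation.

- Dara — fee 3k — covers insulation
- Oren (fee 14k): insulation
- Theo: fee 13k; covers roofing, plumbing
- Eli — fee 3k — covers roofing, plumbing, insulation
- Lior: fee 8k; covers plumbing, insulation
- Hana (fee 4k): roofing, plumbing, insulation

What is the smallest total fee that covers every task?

This is an integer covering problem.
Eli alone covers roofing, plumbing, insulation — every task.
Total fee: 3.

3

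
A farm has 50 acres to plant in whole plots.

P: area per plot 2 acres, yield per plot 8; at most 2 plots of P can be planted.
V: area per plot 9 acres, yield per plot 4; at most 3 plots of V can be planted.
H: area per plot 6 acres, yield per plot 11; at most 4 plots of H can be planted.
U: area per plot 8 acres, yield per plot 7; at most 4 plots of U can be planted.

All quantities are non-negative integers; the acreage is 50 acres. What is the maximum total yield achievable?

74

P has the best ratio (8/2); taking only P gives at most 2×8 = 16 (stopped by the supply cap of 2).
Mixing does better — 2×P, 4×H, and 2×U: area 44 ≤ 50, yield 2·8 + 4·11 + 2·7 = 74.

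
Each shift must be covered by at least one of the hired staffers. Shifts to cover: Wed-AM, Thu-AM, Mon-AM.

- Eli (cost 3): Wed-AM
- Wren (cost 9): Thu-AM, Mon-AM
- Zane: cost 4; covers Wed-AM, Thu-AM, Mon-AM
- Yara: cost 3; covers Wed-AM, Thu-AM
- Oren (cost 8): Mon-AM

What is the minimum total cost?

4

This is a weighted set-cover instance.
Zane alone covers Wed-AM, Thu-AM, Mon-AM — every shift.
Total cost: 4.
No cover costs less than 4.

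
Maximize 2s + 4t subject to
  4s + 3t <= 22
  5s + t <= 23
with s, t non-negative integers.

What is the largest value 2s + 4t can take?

The continuous relaxation peaks at (0, 7.33) with value 29.33; rounding to a feasible lattice point costs some objective.
(s,t)=(0,7): 4·0+3·7=21≤22, 5·0+1·7=7≤23, objective 28.
(s,t)=(1,6): 4·1+3·6=22≤22, 5·1+1·6=11≤23, objective 26.
The best lattice point is (0,7), giving 28.

28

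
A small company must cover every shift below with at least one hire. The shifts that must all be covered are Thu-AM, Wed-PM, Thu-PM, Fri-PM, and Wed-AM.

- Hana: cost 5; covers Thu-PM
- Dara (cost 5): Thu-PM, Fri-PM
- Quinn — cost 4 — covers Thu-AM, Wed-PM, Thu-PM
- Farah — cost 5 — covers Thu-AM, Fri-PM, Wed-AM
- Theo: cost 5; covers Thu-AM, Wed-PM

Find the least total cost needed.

9

This is an integer covering problem.
Choose Quinn and Farah: together they cover Thu-AM, Wed-PM, Thu-PM, Fri-PM, Wed-AM — every shift.
Total cost: 4 + 5 = 9.
No cover costs less than 9.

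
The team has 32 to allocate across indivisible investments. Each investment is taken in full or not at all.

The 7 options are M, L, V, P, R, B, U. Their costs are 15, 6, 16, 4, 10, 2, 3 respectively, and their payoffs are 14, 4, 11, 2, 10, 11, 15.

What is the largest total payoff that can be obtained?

50

M + L + P + B + U: cost 15 + 6 + 4 + 2 + 3 = 30 ≤ 32, payoff 14 + 4 + 2 + 11 + 15 = 46.
M + R + B + U: cost 15 + 10 + 2 + 3 = 30 ≤ 32, payoff 14 + 10 + 11 + 15 = 50.
V + R + B + U: cost 16 + 10 + 2 + 3 = 31 ≤ 32, payoff 11 + 10 + 11 + 15 = 47.
Best is M, R, B, and U with total payoff 50.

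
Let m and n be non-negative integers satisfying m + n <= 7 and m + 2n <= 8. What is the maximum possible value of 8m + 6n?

(m,n)=(7,0): 1·7+1·0=7≤7, 1·7+2·0=7≤8, objective 56.
(m,n)=(6,1): 1·6+1·1=7≤7, 1·6+2·1=8≤8, objective 54.
(m,n)=(6,0): 1·6+1·0=6≤7, 1·6+2·0=6≤8, objective 48.
The best lattice point is (7,0), giving 56.

56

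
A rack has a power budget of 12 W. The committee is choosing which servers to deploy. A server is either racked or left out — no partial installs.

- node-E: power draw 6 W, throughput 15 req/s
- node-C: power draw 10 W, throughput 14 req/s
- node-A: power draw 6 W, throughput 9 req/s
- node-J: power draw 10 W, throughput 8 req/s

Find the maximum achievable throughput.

Take node-E and node-A: power draw 6 + 6 = 12 ≤ 12, throughput 15 + 9 = 24.
No other feasible combination does better.

24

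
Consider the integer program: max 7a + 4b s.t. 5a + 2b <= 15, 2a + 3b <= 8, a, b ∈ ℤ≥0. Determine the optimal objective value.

(a,b)=(3,0) is feasible, giving 21.
(a,b)=(2,1) is feasible, giving 18.
Maximum is 21 at (a,b)=(3,0).

21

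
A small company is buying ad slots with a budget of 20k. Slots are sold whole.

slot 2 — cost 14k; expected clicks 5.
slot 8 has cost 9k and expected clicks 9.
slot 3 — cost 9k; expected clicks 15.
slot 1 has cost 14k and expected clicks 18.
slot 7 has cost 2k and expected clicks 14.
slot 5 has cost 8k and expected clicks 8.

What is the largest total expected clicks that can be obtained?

Treat it as a binary knapsack problem.
Take slot 8, slot 3, and slot 7: cost 9 + 9 + 2 = 20 ≤ 20, expected clicks 9 + 15 + 14 = 38.
No other feasible combination does better.

38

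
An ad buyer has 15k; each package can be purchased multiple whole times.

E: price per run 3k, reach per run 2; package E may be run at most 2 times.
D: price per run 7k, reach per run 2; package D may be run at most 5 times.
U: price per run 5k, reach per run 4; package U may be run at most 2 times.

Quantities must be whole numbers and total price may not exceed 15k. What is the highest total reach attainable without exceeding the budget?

2×U: price 10 ≤ 15, reach 2·4 = 8.
1×E and 2×U: price 13 ≤ 15, reach 1·2 + 2·4 = 10.
Best is 10.

10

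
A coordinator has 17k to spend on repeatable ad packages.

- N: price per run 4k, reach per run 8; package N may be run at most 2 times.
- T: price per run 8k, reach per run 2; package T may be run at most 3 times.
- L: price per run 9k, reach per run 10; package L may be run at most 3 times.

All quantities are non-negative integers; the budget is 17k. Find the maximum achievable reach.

26

1×N and 1×L: price 13 ≤ 17, reach 1·8 + 1·10 = 18.
2×N and 1×L: price 17 ≤ 17, reach 2·8 + 1·10 = 26.
Best is 26.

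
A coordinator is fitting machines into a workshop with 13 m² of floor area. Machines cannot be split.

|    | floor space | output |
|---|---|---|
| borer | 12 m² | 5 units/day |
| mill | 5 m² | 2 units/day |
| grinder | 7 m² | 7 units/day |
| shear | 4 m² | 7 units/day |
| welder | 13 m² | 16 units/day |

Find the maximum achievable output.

This is an integer program with binary decision variables.
Allowing fractional choices, the relaxed optimum would be about 18.1, but machines are indivisible.
welder: floor space 13 ≤ 13, output 16.
grinder + shear: floor space 7 + 4 = 11 ≤ 13, output 7 + 7 = 14.
Best is welder with total output 16.

16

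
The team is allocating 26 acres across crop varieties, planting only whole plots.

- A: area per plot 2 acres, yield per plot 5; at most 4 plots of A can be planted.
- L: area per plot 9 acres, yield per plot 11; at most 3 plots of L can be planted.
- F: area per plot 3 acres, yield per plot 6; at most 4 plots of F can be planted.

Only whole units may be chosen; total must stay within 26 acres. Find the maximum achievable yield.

2×A, 1×L, and 4×F: area 25 ≤ 26, yield 2·5 + 1·11 + 4·6 = 45.
4×A, 1×L, and 3×F: area 26 ≤ 26, yield 4·5 + 1·11 + 3·6 = 49.
Best is 49.

49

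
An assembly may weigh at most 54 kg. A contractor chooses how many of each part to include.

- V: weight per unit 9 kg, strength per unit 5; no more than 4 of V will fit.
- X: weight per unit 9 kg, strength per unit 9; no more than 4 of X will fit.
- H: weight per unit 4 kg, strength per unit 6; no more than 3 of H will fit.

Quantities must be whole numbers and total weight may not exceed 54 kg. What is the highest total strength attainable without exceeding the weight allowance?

H has the best ratio (6/4); taking only H gives at most 3×6 = 18 (stopped by the supply cap of 3).
Mixing does better — 4×X and 3×H: weight 48 ≤ 54, strength 4·9 + 3·6 = 54.

54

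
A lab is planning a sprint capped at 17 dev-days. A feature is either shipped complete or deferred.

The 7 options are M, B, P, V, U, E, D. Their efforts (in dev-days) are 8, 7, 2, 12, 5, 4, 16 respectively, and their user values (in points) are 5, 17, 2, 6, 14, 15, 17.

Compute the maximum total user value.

46

This is an integer program with binary decision variables.
Take B, U, and E: effort 7 + 5 + 4 = 16 ≤ 17, user value 17 + 14 + 15 = 46.
No other feasible combination does better.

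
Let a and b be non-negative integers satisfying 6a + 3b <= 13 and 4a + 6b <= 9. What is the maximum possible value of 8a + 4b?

16

The continuous relaxation peaks at (2.17, 0) with value 17.33; rounding to a feasible lattice point costs some objective.
(a,b)=(2,0): 6·2+3·0=12≤13, 4·2+6·0=8≤9, objective 16.
(a,b)=(1,0): 6·1+3·0=6≤13, 4·1+6·0=4≤9, objective 8.
No feasible integer point exceeds 16.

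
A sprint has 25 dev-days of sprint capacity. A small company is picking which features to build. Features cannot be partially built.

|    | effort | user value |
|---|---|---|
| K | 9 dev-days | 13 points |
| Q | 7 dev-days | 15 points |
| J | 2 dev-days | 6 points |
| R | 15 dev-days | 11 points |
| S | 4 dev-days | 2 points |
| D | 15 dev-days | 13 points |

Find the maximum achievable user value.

36

This is an integer program with binary decision variables.
Q + J + D: effort 7 + 2 + 15 = 24 ≤ 25, user value 15 + 6 + 13 = 34.
K + Q + J + S: effort 9 + 7 + 2 + 4 = 22 ≤ 25, user value 13 + 15 + 6 + 2 = 36.
K + Q + J: effort 9 + 7 + 2 = 18 ≤ 25, user value 13 + 15 + 6 = 34.
Best is K, Q, J, and S with total user value 36.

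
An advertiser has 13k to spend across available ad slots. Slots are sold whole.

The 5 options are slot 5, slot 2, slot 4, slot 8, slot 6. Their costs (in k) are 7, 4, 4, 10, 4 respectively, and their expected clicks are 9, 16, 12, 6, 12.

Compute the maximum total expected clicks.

40

slot 2 + slot 4 + slot 6: cost 4 + 4 + 4 = 12 ≤ 13, expected clicks 16 + 12 + 12 = 40.
slot 2 + slot 6: cost 4 + 4 = 8 ≤ 13, expected clicks 16 + 12 = 28.
slot 2 + slot 4: cost 4 + 4 = 8 ≤ 13, expected clicks 16 + 12 = 28.
Best is slot 2, slot 4, and slot 6 with total expected clicks 40.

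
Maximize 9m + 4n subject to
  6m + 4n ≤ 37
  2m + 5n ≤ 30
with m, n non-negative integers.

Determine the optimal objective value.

54

The continuous relaxation peaks at (6.17, 0) with value 55.50; rounding to a feasible lattice point costs some objective.
(m,n)=(6,0) is feasible, giving 54.
(m,n)=(5,1) is feasible, giving 49.
(m,n)=(5,0) is feasible, giving 45.
No feasible integer point exceeds 54.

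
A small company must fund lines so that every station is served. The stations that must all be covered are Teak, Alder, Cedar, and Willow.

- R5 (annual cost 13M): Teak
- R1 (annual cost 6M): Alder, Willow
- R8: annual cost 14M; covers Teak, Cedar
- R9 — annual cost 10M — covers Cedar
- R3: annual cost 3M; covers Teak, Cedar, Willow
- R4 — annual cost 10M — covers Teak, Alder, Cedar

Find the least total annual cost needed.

9

Choose R1 and R3: together they cover Teak, Alder, Cedar, Willow — every station.
Total annual cost: 6 + 3 = 9.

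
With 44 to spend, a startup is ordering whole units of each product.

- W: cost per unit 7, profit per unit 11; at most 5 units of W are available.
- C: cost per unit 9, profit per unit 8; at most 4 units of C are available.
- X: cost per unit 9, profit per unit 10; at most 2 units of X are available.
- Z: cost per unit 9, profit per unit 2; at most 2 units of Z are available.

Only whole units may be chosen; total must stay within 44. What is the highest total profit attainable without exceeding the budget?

5×W and 1×C: cost 44 ≤ 44, profit 5·11 + 1·8 = 63.
5×W and 1×X: cost 44 ≤ 44, profit 5·11 + 1·10 = 65.
Best is 65.

65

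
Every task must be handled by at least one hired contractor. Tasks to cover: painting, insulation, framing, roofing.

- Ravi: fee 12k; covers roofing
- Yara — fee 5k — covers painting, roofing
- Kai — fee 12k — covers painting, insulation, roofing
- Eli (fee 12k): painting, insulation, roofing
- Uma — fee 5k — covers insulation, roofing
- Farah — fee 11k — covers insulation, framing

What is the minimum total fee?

The greedy cost-per-new-task heuristic would pick Yara, Uma, and Farah for 21, but a cheaper cover exists.
Choose Yara and Farah: together they cover painting, insulation, framing, roofing — every task.
Total fee: 5 + 11 = 16.
No cover costs less than 16.

16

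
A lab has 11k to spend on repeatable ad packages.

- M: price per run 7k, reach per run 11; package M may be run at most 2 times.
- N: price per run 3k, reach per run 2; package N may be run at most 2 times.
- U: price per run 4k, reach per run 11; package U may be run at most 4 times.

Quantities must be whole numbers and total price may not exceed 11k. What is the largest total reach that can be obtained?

U has the best ratio (11/4); taking only U gives at most 2×11 = 22 (stopped by the price limit).
Mixing does better — 1×N and 2×U: price 11 ≤ 11, reach 1·2 + 2·11 = 24.

24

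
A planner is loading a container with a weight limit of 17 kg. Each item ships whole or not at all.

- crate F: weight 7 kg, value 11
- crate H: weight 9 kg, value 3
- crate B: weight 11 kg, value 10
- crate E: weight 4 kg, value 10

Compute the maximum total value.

21

This is an integer program with binary decision variables.
crate B + crate E: weight 11 + 4 = 15 ≤ 17, value 10 + 10 = 20.
crate F + crate E: weight 7 + 4 = 11 ≤ 17, value 11 + 10 = 21.
Best is crate F and crate E with total value 21.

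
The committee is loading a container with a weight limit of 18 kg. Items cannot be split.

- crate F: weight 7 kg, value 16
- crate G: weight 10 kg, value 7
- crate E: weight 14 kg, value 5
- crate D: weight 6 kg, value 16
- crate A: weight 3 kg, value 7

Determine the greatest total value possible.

39

crate F + crate D: weight 7 + 6 = 13 ≤ 18, value 16 + 16 = 32.
crate F + crate D + crate A: weight 7 + 6 + 3 = 16 ≤ 18, value 16 + 16 + 7 = 39.
Best is crate F, crate D, and crate A with total value 39.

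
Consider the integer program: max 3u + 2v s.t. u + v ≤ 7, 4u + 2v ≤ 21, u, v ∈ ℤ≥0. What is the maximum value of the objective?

17

The continuous relaxation peaks at (3.5, 3.5) with value 17.50; rounding to a feasible lattice point costs some objective.
(u,v)=(3,4): 1·3+1·4=7≤7, 4·3+2·4=20≤21, objective 17.
(u,v)=(4,2): 1·4+1·2=6≤7, 4·4+2·2=20≤21, objective 16.
(u,v)=(2,5): 1·2+1·5=7≤7, 4·2+2·5=18≤21, objective 16.
No feasible integer point exceeds 17.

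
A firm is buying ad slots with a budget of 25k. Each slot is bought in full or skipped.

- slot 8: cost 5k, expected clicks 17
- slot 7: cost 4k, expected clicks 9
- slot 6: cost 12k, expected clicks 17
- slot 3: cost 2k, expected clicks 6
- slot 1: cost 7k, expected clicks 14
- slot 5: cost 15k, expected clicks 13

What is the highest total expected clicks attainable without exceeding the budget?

49

Take slot 8, slot 7, slot 6, and slot 3: cost 5 + 4 + 12 + 2 = 23 ≤ 25, expected clicks 17 + 9 + 17 + 6 = 49.
No other feasible combination does better.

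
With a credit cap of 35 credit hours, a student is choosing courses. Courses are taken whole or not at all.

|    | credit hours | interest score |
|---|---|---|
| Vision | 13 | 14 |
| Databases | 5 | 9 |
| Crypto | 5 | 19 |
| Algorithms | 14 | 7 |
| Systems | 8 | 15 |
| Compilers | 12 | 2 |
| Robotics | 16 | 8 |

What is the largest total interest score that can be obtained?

Databases + Crypto + Systems + Robotics: credit hours 5 + 5 + 8 + 16 = 34 ≤ 35, interest score 9 + 19 + 15 + 8 = 51.
Vision + Databases + Crypto + Systems: credit hours 13 + 5 + 5 + 8 = 31 ≤ 35, interest score 14 + 9 + 19 + 15 = 57.
Databases + Crypto + Algorithms + Systems: credit hours 5 + 5 + 14 + 8 = 32 ≤ 35, interest score 9 + 19 + 7 + 15 = 50.
Best is Vision, Databases, Crypto, and Systems with total interest score 57.

57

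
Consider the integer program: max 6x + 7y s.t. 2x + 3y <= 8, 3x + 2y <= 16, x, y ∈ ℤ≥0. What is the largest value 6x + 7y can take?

24

(x,y)=(4,0): 2·4+3·0=8≤8, 3·4+2·0=12≤16, objective 24.
(x,y)=(3,0): 2·3+3·0=6≤8, 3·3+2·0=9≤16, objective 18.
Maximum is 24 at (x,y)=(4,0).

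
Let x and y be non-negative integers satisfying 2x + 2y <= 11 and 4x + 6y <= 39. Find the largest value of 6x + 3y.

The continuous relaxation peaks at (5.5, 0) with value 33.00; rounding to a feasible lattice point costs some objective.
(x,y)=(5,0): 2·5+2·0=10≤11, 4·5+6·0=20≤39, objective 30.
(x,y)=(4,1): 2·4+2·1=10≤11, 4·4+6·1=22≤39, objective 27.
(x,y)=(4,0): 2·4+2·0=8≤11, 4·4+6·0=16≤39, objective 24.
The best lattice point is (5,0), giving 30.

30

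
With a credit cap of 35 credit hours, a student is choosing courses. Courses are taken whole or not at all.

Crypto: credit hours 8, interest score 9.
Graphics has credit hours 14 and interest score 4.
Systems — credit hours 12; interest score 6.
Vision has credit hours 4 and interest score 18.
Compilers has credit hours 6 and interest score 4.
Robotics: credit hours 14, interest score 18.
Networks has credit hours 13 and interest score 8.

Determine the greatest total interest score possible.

49

Allowing fractional choices, the relaxed optimum would be about 50.8, but courses are indivisible.
Crypto + Vision + Compilers + Robotics: credit hours 8 + 4 + 6 + 14 = 32 ≤ 35, interest score 9 + 18 + 4 + 18 = 49.
Crypto + Vision + Robotics: credit hours 8 + 4 + 14 = 26 ≤ 35, interest score 9 + 18 + 18 = 45.
Best is Crypto, Vision, Compilers, and Robotics with total interest score 49.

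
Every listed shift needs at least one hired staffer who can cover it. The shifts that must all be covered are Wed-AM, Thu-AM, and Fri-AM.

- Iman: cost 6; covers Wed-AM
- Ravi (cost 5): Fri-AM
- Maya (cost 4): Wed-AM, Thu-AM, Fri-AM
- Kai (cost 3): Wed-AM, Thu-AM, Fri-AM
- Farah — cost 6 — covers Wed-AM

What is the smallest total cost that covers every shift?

Kai alone covers Wed-AM, Thu-AM, Fri-AM — every shift.
Total cost: 3.
No cover costs less than 3.

3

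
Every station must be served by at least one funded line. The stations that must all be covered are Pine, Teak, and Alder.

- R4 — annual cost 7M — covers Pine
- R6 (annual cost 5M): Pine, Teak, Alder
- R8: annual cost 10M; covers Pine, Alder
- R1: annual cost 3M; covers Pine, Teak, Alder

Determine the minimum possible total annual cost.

3

R1 alone covers Pine, Teak, Alder — every station.
Total annual cost: 3.
No cover costs less than 3.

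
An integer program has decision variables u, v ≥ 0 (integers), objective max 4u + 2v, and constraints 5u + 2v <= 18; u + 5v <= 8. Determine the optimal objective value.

The continuous relaxation peaks at (3.22, 0.957) with value 14.78; rounding to a feasible lattice point costs some objective.
(u,v)=(3,1) is feasible, giving 14.
(u,v)=(3,0) is feasible, giving 12.
(u,v)=(2,1) is feasible, giving 10.
The best lattice point is (3,1), giving 14.

14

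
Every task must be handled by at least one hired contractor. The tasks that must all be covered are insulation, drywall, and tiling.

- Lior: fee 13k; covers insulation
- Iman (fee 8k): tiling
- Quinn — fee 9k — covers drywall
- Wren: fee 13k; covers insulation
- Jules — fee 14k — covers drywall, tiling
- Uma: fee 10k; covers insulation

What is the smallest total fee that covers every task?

Choose Jules and Uma: together they cover insulation, drywall, tiling — every task.
Total fee: 14 + 10 = 24.

24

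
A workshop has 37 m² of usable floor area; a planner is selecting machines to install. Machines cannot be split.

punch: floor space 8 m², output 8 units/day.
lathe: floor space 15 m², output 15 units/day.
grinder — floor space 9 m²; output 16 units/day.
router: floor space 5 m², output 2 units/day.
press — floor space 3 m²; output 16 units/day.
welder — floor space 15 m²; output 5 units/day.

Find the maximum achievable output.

Take punch, lathe, grinder, and press: floor space 8 + 15 + 9 + 3 = 35 ≤ 37, output 8 + 15 + 16 + 16 = 55.
No other feasible combination does better.

55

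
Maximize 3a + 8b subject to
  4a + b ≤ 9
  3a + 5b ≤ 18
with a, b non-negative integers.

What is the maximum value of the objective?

The continuous relaxation peaks at (0, 3.6) with value 28.80; rounding to a feasible lattice point costs some objective.
(a,b)=(1,3) is feasible, giving 27.
(a,b)=(0,3) is feasible, giving 24.
(a,b)=(1,2) is feasible, giving 19.
The best lattice point is (1,3), giving 27.

27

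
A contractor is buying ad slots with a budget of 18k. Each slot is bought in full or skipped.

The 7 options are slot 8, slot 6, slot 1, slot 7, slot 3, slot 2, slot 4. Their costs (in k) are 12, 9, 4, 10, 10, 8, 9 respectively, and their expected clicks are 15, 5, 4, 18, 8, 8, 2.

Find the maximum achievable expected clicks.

26

Take slot 7 and slot 2: cost 10 + 8 = 18 ≤ 18, expected clicks 18 + 8 = 26.
No other feasible combination does better.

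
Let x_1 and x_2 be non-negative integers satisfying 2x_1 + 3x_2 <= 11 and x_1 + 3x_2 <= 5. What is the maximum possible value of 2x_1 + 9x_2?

(x_1,x_2)=(2,1): 2·2+3·1=7≤11, 1·2+3·1=5≤5, objective 13.
(x_1,x_2)=(1,1): 2·1+3·1=5≤11, 1·1+3·1=4≤5, objective 11.
(x_1,x_2)=(0,1): 2·0+3·1=3≤11, 1·0+3·1=3≤5, objective 9.
(x_1,x_2)=(3,0): 2·3+3·0=6≤11, 1·3+3·0=3≤5, objective 6.
Maximum is 13 at (x_1,x_2)=(2,1).

13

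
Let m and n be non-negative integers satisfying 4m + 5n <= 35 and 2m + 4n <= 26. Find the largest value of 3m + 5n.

(m,n)=(1,6): 4·1+5·6=34≤35, 2·1+4·6=26≤26, objective 33.
(m,n)=(2,5): 4·2+5·5=33≤35, 2·2+4·5=24≤26, objective 31.
(m,n)=(0,6): 4·0+5·6=30≤35, 2·0+4·6=24≤26, objective 30.
No feasible integer point exceeds 33.

33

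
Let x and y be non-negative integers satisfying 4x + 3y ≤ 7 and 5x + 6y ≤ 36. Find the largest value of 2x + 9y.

18

The continuous relaxation peaks at (0, 2.33) with value 21.00; rounding to a feasible lattice point costs some objective.
(x,y)=(0,2) is feasible, giving 18.
(x,y)=(1,1) is feasible, giving 11.
(x,y)=(0,1) is feasible, giving 9.
Maximum is 18 at (x,y)=(0,2).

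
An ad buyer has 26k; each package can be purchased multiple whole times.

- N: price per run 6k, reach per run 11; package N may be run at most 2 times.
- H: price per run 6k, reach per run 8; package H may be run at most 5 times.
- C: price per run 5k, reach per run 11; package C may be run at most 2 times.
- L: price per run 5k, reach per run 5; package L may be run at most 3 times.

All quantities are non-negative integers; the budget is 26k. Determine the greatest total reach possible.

C has the best ratio (11/5); taking only C gives at most 2×11 = 22 (stopped by the supply cap of 2).
Mixing does better — 2×N and 2×C: price 22 ≤ 26, reach 2·11 + 2·11 = 44.

44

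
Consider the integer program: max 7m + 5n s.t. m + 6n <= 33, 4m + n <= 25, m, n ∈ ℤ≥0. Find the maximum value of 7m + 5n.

(m,n)=(5,4): 1·5+6·4=29≤33, 4·5+1·4=24≤25, objective 55.
(m,n)=(5,3): 1·5+6·3=23≤33, 4·5+1·3=23≤25, objective 50.
No feasible integer point exceeds 55.

55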